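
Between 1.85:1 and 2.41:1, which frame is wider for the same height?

1.85 and 2.41; 2.41 > 1.85.

2.41:1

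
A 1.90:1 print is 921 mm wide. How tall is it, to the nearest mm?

Height = 921 / 1.900 = 484.74.

485 mm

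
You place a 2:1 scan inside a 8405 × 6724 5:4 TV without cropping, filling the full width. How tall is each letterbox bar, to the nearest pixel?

1261 px

The scan is 8405 × 1/2 ≈ 4202.50 px tall.
Leftover height: 6724 − 4202.50 = 2521.50 px → 1260.75 each side.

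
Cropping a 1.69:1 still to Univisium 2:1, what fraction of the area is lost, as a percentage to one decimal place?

Going from 1.69:1 to Univisium 2:1 means cutting height while keeping width.
Area ratio = (1.690)/(2.000) = 84.50%; the remaining 15.50% is cropped out.

15.5%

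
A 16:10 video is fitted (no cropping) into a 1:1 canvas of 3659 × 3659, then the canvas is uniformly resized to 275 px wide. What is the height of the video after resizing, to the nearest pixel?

Fitted into 3659×3659, the video spans the width; its height is 3659 × 10/16 ≈ 2286.88 px.
Scaling 3659 → 275 is ×0.0752, so the height becomes 2286.88 × 0.0752 ≈ 171.88 px.

172 px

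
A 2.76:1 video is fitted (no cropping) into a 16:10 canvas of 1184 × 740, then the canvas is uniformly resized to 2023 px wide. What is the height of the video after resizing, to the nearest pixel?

At 1184×740 the video is width-limited, so height = 1184 / 2.760 ≈ 428.99 px.
Scaling 1184 → 2023 is ×1.7086, so the height becomes 428.99 × 1.7086 ≈ 732.97 px.

733 px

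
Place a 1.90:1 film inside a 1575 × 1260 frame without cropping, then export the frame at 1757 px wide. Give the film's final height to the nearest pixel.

925 px

In the 1575×1260 frame the film fills the width: height = 1575 / 1.900 ≈ 828.95 px.
Scaling 1575 → 1757 is ×1.1156, so the height becomes 828.95 × 1.1156 ≈ 924.74 px.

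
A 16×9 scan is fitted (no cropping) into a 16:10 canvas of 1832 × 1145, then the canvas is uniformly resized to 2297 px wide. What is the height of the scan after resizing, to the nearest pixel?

Fitted into 1832×1145, the scan spans the width; its height is 1832 × 9/16 ≈ 1030.50 px.
The frame scales by 2297/1832 = 1.2538; 1030.50 × 1.2538 ≈ 1292.06 px.

1292 px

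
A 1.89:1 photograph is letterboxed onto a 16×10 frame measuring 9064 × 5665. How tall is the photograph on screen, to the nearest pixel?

1.89:1 is wider than 16×10, so it spans the full width.
That makes the image 4795.77 px tall (9064 / 1.890).

4796 px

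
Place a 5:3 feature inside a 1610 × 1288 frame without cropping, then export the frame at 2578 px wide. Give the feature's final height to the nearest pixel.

1547 px

In the 1610×1288 frame the feature fills the width: height = 1610 × 3/5 ≈ 966.00 px.
The frame scales by 2578/1610 = 1.6012; 966.00 × 1.6012 ≈ 1546.80 px.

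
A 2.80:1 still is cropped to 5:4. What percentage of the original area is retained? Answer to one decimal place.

44.6%

5:4 is narrower than 2.80:1, so the crop keeps the full height and trims the width.
Area ratio = (1.250)/(2.800) = 44.64% retained.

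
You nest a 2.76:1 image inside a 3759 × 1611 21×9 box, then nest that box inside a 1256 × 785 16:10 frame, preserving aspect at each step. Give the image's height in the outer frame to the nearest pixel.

First fit — 2.76:1 into 3759×1611 spans the width: 3759.00 × 1361.96.
21×9 in 1256×785: fills the width, so the intermediate becomes 1256.00 × 538.29 — a scale of ×0.3341.
The image scales with it: height 1361.96 × 0.3341 ≈ 455.07.

455 px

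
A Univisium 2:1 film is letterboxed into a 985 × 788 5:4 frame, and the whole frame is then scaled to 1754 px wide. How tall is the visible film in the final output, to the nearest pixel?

Fitted into 985×788, the film spans the width; its height is 985 × 1/2 ≈ 492.50 px.
Scaling 985 → 1754 is ×1.7807, so the height becomes 492.50 × 1.7807 ≈ 877.00 px.

877 px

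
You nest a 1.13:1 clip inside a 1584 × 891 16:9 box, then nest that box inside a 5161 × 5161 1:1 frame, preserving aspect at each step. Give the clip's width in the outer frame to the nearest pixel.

First fit — 1.13:1 into 1584×891 spans the height: 1006.83 × 891.00.
16:9 in 5161×5161: fills the width, so the intermediate becomes 5161.00 × 2903.06 — a scale of ×3.2582.
Applying the same ×3.2582: 1006.83 → 3280.46.

3280 px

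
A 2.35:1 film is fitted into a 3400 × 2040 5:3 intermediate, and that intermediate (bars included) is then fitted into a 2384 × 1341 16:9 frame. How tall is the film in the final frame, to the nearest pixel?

First fit — 2.35:1 into 3400×2040 spans the width: 3400.00 × 1446.81.
5:3 in 2384×1341: fills the height, so the intermediate becomes 2235.00 × 1341.00 — a scale of ×0.6574.
The film scales with it: height 1446.81 × 0.6574 ≈ 951.06.

951 px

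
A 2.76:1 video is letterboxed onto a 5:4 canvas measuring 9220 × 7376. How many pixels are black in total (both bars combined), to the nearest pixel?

37206575 pixels

2.76:1 (2.760) > 5:4 (1.250), so the video fills the width.
Content height = 9220 / 2.760 ≈ 3340.5797 px.
7376 − 3340.5797 = 4035.4203 px of bars.
Across the 9220-px span: 4035.4203 × 9220 ≈ 37206575 px.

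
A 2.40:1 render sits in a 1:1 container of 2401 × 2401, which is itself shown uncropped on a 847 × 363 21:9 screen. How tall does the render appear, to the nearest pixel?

151 px

Inside the 2401×2401 canvas the render is width-limited at 2401.00 × 1000.42.
1:1 in 847×363: fills the height, so the intermediate becomes 363.00 × 363.00 — a scale of ×0.1512.
So the render's height is 1000.42 × 0.1512 ≈ 151.25.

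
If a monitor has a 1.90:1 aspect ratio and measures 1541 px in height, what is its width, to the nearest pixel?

1541 × 1.900 = 2927.90.

2928 px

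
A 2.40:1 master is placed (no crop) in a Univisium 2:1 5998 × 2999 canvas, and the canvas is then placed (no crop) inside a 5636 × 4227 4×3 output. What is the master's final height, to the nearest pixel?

First fit — 2.40:1 into 5998×2999 spans the width: 5998.00 × 2499.17.
Univisium 2:1 in 5636×4227: fills the width, so the intermediate becomes 5636.00 × 2818.00 — a scale of ×0.9396.
So the master's height is 2499.17 × 0.9396 ≈ 2348.33.

2348 px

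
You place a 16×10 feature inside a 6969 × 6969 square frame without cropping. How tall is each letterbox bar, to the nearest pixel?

16×10 (1.600) > square (1.000), so the feature fills the width.
The feature is 6969 × 10/16 ≈ 4355.62 px tall.
6969 − 4355.62 = 2613.38 px of bars (1306.69 each).

1307 px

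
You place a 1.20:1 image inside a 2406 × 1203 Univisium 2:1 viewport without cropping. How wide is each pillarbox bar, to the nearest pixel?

481 px

1.20:1 (1.200) < Univisium 2:1 (2.000), so the image fills the height.
Content width = 1203 × 1.200 ≈ 1443.60 px.
Leftover width: 2406 − 1443.60 = 962.40 px → 481.20 each side.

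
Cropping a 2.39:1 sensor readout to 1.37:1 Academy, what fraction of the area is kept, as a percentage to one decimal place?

57.3%

1.37:1 Academy is narrower than 2.39:1, so the crop keeps the full height and trims the width.
(1.370)/(2.390) ≈ 0.573 of the area survives.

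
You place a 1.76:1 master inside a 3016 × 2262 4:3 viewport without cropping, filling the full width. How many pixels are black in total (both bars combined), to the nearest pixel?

Content height = 3016 / 1.760 ≈ 1713.6364 px.
2262 − 1713.6364 = 548.3636 px of bars.
That's 548.3636 × 3016 ≈ 1653865 black pixels.

1653865 pixels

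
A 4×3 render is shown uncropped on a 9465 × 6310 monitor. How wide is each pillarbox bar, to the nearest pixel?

526 px

Since 1.333 < 1.500, the render is height-limited.
Content width = 6310 × 4/3 ≈ 8413.33 px.
Leftover width: 9465 − 8413.33 = 1051.67 px → 525.83 each side.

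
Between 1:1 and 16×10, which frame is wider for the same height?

16×10

1 and 16×10 = 1.6; 1.6 > 1.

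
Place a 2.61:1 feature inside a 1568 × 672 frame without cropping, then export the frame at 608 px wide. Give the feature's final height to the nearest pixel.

233 px

In the 1568×672 frame the feature fills the width: height = 1568 / 2.610 ≈ 600.77 px.
Resizing to 608 px wide multiplies everything by 0.3878: 600.77 → 232.95 px.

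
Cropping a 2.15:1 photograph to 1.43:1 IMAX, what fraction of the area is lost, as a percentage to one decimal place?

1.43:1 IMAX is narrower than 2.15:1, so the crop keeps the full height and trims the width.
(1.430)/(2.150) ≈ 0.665 of the area survives, leaving 33.49% discarded.

33.5%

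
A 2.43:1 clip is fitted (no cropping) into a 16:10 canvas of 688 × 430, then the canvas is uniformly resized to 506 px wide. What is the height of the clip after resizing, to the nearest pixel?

Fitted into 688×430, the clip spans the width; its height is 688 / 2.430 ≈ 283.13 px.
Scaling 688 → 506 is ×0.7355, so the height becomes 283.13 × 0.7355 ≈ 208.23 px.

208 px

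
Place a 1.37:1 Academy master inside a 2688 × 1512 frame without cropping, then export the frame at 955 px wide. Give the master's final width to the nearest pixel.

736 px

Fitted into 2688×1512, the master spans the height; its width is 1512 × 1.370 ≈ 2071.44 px.
Scaling 2688 → 955 is ×0.3553, so the width becomes 2071.44 × 0.3553 ≈ 735.95 px.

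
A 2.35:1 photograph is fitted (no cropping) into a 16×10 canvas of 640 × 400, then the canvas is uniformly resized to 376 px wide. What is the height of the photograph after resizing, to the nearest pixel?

In the 640×400 frame the photograph fills the width: height = 640 / 2.350 ≈ 272.34 px.
Scaling 640 → 376 is ×0.5875, so the height becomes 272.34 × 0.5875 ≈ 160.00 px.

160 px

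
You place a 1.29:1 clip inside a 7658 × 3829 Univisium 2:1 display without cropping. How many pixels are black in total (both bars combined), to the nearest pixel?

Since 1.290 < 2.000, the clip is height-limited.
The clip is 3829 × 1.290 ≈ 4939.4100 px wide.
7658 − 4939.4100 = 2718.5900 px of bars.
Across the 3829-px span: 2718.5900 × 3829 ≈ 10409481 px.

10409481 pixels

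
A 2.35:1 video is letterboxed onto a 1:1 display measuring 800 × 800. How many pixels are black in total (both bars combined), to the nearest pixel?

367660 pixels

2.35:1 (2.350) > 1:1 (1.000), so the video fills the width.
Content height = 800 / 2.350 ≈ 340.4255 px.
800 − 340.4255 = 459.5745 px of bars.
Across the 800-px span: 459.5745 × 800 ≈ 367660 px.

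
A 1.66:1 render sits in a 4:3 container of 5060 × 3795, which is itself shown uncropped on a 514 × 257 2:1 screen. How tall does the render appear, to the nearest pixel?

206 px

First fit — 1.66:1 into 5060×3795 spans the width: 5060.00 × 3048.19.
The 4:3 canvas is height-limited in 514×257, giving 342.67 × 257.00; scale factor 0.0677.
The render scales with it: height 3048.19 × 0.0677 ≈ 206.43.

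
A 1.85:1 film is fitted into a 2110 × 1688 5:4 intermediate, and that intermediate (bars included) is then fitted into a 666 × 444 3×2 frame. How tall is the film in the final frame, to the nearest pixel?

Inside the 2110×1688 canvas the film is width-limited at 2110.00 × 1140.54.
The 5:4 canvas is height-limited in 666×444, giving 555.00 × 444.00; scale factor 0.2630.
Applying the same ×0.2630: 1140.54 → 300.00.

300 px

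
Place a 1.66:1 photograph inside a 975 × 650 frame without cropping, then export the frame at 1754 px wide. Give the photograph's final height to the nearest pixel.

1057 px

Fitted into 975×650, the photograph spans the width; its height is 975 / 1.660 ≈ 587.35 px.
Resizing to 1754 px wide multiplies everything by 1.7990: 587.35 → 1056.63 px.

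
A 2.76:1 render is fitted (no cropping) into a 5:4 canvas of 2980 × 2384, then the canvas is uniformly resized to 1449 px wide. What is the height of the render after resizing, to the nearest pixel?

At 2980×2384 the render is width-limited, so height = 2980 / 2.760 ≈ 1079.71 px.
The frame scales by 1449/2980 = 0.4862; 1079.71 × 0.4862 ≈ 525.00 px.

525 px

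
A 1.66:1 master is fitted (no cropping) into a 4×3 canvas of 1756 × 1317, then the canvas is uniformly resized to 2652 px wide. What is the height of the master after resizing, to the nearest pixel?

At 1756×1317 the master is width-limited, so height = 1756 / 1.660 ≈ 1057.83 px.
Scaling 1756 → 2652 is ×1.5103, so the height becomes 1057.83 × 1.5103 ≈ 1597.59 px.

1598 px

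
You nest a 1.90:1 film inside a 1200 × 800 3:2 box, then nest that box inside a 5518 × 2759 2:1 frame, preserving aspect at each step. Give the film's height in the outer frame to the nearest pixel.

2178 px

1.90:1 in 1200×800: fills the width, so the film is 1200.00 × 631.58.
3:2 in 5518×2759: fills the height, so the intermediate becomes 4138.50 × 2759.00 — a scale of ×3.4487.
So the film's height is 631.58 × 3.4487 ≈ 2178.16.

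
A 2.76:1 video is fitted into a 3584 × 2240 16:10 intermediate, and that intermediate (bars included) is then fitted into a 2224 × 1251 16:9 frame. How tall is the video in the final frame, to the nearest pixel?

First fit — 2.76:1 into 3584×2240 spans the width: 3584.00 × 1298.55.
16:10 in 2224×1251: fills the height, so the intermediate becomes 2001.60 × 1251.00 — a scale of ×0.5585.
So the video's height is 1298.55 × 0.5585 ≈ 725.22.

725 px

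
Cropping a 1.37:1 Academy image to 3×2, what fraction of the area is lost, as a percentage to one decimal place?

Going from 1.37:1 Academy to 3×2 means cutting height while keeping width.
Fraction kept = (1.370)/(1.500) ≈ 91.33%, so 8.67% is lost.

8.7%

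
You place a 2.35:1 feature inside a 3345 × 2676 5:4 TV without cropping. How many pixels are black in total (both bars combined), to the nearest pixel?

2.35:1 is wider than 5:4, so it spans the full width.
The feature is 3345 / 2.350 ≈ 1423.4043 px tall.
Black = 2676 − 1423.4043 = 1252.5957 px.
That's 1252.5957 × 3345 ≈ 4189933 black pixels.

4189933 pixels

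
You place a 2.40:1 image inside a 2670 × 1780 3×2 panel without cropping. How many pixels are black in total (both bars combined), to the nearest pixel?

2.40:1 is wider than 3×2, so it spans the full width.
That makes the image 1112.5000 px tall (2670 / 2.400).
Black = 1780 − 1112.5000 = 667.5000 px.
That's 667.5000 × 2670 ≈ 1782225 black pixels.

1782225 pixels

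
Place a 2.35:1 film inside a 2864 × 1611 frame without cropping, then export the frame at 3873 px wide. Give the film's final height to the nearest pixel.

At 2864×1611 the film is width-limited, so height = 2864 / 2.350 ≈ 1218.72 px.
The frame scales by 3873/2864 = 1.3523; 1218.72 × 1.3523 ≈ 1648.09 px.

1648 px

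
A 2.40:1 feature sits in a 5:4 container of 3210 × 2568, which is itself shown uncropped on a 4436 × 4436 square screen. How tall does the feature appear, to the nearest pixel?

First fit — 2.40:1 into 3210×2568 spans the width: 3210.00 × 1337.50.
5:4 in 4436×4436: fills the width, so the intermediate becomes 4436.00 × 3548.80 — a scale of ×1.3819.
So the feature's height is 1337.50 × 1.3819 ≈ 1848.33.

1848 px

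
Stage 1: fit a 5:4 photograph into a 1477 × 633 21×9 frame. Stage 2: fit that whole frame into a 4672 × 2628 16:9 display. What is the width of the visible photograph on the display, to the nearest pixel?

First fit — 5:4 into 1477×633 spans the height: 791.25 × 633.00.
21×9 in 4672×2628: fills the width, so the intermediate becomes 4672.00 × 2002.29 — a scale of ×3.1632.
The photograph scales with it: width 791.25 × 3.1632 ≈ 2502.86.

2503 px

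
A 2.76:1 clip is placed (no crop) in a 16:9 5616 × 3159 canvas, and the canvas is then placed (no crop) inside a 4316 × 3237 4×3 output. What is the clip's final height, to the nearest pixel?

2.76:1 in 5616×3159: fills the width, so the clip is 5616.00 × 2034.78.
The 16:9 canvas is width-limited in 4316×3237, giving 4316.00 × 2427.75; scale factor 0.7685.
The clip scales with it: height 2034.78 × 0.7685 ≈ 1563.77.

1564 px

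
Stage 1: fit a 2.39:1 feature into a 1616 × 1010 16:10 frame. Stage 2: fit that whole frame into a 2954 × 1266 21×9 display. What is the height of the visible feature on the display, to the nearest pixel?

848 px

2.39:1 in 1616×1010: fills the width, so the feature is 1616.00 × 676.15.
16:10 in 2954×1266: fills the height, so the intermediate becomes 2025.60 × 1266.00 — a scale of ×1.2535.
Applying the same ×1.2535: 676.15 → 847.53.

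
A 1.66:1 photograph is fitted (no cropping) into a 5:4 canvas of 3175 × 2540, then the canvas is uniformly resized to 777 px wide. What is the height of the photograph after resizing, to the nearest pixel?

468 px

Fitted into 3175×2540, the photograph spans the width; its height is 3175 / 1.660 ≈ 1912.65 px.
The frame scales by 777/3175 = 0.2447; 1912.65 × 0.2447 ≈ 468.07 px.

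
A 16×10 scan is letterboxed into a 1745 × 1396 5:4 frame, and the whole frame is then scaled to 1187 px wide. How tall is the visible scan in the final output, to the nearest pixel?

Fitted into 1745×1396, the scan spans the width; its height is 1745 × 10/16 ≈ 1090.62 px.
Scaling 1745 → 1187 is ×0.6802, so the height becomes 1090.62 × 0.6802 ≈ 741.88 px.

742 px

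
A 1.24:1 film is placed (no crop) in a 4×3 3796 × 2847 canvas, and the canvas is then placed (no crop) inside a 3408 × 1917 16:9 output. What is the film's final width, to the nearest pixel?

2377 px

1.24:1 in 3796×2847: fills the height, so the film is 3530.28 × 2847.00.
Second fit — the 4×3 canvas into 3408×1917 spans the height: 2556.00 × 1917.00 (×0.6733 from 3796×2847).
The film scales with it: width 3530.28 × 0.6733 ≈ 2377.08.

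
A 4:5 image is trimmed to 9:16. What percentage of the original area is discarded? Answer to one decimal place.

29.7%

9:16 is narrower than 4:5, so the crop keeps the full height and trims the width.
Fraction kept = (0.562)/(0.800) ≈ 70.31%, so 29.69% is lost.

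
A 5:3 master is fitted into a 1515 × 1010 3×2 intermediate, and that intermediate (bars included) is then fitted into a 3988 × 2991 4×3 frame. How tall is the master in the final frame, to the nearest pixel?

Inside the 1515×1010 canvas the master is width-limited at 1515.00 × 909.00.
3×2 in 3988×2991: fills the width, so the intermediate becomes 3988.00 × 2658.67 — a scale of ×2.6323.
So the master's height is 909.00 × 2.6323 ≈ 2392.80.

2393 px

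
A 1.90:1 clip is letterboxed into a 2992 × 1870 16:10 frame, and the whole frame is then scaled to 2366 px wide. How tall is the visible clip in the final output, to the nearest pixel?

1245 px

Fitted into 2992×1870, the clip spans the width; its height is 2992 / 1.900 ≈ 1574.74 px.
Scaling 2992 → 2366 is ×0.7908, so the height becomes 1574.74 × 0.7908 ≈ 1245.26 px.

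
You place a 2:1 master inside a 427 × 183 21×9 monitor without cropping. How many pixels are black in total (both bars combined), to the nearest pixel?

11163 pixels

2:1 is narrower than 21×9, so it spans the full height.
Content width = 183 × 2/1 ≈ 366.0000 px.
427 − 366.0000 = 61.0000 px of bars.
That's 61.0000 × 183 ≈ 11163 black pixels.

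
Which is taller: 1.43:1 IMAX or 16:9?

1.43:1 IMAX

1.43 and 16:9 = 1.778; 1.778 > 1.43. The smaller width-to-height ratio is the taller frame.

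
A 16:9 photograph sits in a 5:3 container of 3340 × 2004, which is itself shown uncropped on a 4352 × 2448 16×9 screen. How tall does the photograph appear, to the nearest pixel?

16:9 in 3340×2004: fills the width, so the photograph is 3340.00 × 1878.75.
5:3 in 4352×2448: fills the height, so the intermediate becomes 4080.00 × 2448.00 — a scale of ×1.2216.
The photograph scales with it: height 1878.75 × 1.2216 ≈ 2295.00.

2295 px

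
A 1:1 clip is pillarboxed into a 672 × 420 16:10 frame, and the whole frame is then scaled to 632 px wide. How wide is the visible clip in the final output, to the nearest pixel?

395 px

At 672×420 the clip is height-limited, so width = 420 × 1/1 ≈ 420.00 px.
Resizing to 632 px wide multiplies everything by 0.9405: 420.00 → 395.00 px.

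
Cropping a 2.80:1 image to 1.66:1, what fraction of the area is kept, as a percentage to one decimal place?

1.66:1 is narrower than 2.80:1, so the crop keeps the full height and trims the width.
(1.660)/(2.800) ≈ 0.593 of the area survives.

59.3%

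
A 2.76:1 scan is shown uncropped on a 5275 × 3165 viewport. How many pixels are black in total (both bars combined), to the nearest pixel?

6613627 pixels

2.76:1 is wider than 5:3, so it spans the full width.
That makes the image 1911.2319 px tall (5275 / 2.760).
3165 − 1911.2319 = 1253.7681 px of bars.
Across the 5275-px span: 1253.7681 × 5275 ≈ 6613627 px.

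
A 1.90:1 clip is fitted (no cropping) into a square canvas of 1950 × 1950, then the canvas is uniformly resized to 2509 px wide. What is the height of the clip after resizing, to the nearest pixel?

1321 px

In the 1950×1950 frame the clip fills the width: height = 1950 / 1.900 ≈ 1026.32 px.
The frame scales by 2509/1950 = 1.2867; 1026.32 × 1.2867 ≈ 1320.53 px.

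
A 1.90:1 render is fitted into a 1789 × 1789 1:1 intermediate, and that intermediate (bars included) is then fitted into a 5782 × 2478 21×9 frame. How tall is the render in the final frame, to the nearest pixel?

1304 px

First fit — 1.90:1 into 1789×1789 spans the width: 1789.00 × 941.58.
The 1:1 canvas is height-limited in 5782×2478, giving 2478.00 × 2478.00; scale factor 1.3851.
The render scales with it: height 941.58 × 1.3851 ≈ 1304.21.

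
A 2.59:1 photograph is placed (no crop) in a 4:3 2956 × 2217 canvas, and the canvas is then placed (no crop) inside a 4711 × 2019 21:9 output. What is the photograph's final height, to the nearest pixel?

Inside the 2956×2217 canvas the photograph is width-limited at 2956.00 × 1141.31.
4:3 in 4711×2019: fills the height, so the intermediate becomes 2692.00 × 2019.00 — a scale of ×0.9107.
So the photograph's height is 1141.31 × 0.9107 ≈ 1039.38.

1039 px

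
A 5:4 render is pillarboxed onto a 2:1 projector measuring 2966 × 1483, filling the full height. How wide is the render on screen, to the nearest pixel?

That makes the image 1853.75 px wide (1483 × 5/4).

1854 px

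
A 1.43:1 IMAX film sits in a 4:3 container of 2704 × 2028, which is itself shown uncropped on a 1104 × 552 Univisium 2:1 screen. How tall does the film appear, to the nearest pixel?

1.43:1 IMAX in 2704×2028: fills the width, so the film is 2704.00 × 1890.91.
The 4:3 canvas is height-limited in 1104×552, giving 736.00 × 552.00; scale factor 0.2722.
So the film's height is 1890.91 × 0.2722 ≈ 514.69.

515 px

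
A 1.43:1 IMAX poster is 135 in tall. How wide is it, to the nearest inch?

Width = 135 × 1.430 = 193.05.

193 in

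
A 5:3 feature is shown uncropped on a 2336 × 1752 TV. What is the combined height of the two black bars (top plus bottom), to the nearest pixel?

350 px

Since 1.667 > 1.333, the feature is width-limited.
Content height = 2336 × 3/5 ≈ 1401.60 px.
Black = 1752 − 1401.60 = 350.40 px.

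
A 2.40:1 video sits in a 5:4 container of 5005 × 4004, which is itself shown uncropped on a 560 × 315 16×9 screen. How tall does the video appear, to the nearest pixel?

2.40:1 in 5005×4004: fills the width, so the video is 5005.00 × 2085.42.
5:4 in 560×315: fills the height, so the intermediate becomes 393.75 × 315.00 — a scale of ×0.0787.
Applying the same ×0.0787: 2085.42 → 164.06.

164 px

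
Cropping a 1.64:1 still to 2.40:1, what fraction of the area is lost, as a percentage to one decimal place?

31.7%

The width stays; only height is cut (since 2.40:1 is wider than 1.64:1).
Fraction kept = (1.640)/(2.400) ≈ 68.33%, so 31.67% is lost.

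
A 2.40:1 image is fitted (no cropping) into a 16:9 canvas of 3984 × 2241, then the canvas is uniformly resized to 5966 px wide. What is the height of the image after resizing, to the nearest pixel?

Fitted into 3984×2241, the image spans the width; its height is 3984 / 2.400 ≈ 1660.00 px.
Resizing to 5966 px wide multiplies everything by 1.4975: 1660.00 → 2485.83 px.

2486 px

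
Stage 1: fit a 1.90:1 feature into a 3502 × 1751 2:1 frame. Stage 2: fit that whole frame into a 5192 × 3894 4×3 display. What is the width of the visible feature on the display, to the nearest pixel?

1.90:1 in 3502×1751: fills the height, so the feature is 3326.90 × 1751.00.
The 2:1 canvas is width-limited in 5192×3894, giving 5192.00 × 2596.00; scale factor 1.4826.
Applying the same ×1.4826: 3326.90 → 4932.40.

4932 px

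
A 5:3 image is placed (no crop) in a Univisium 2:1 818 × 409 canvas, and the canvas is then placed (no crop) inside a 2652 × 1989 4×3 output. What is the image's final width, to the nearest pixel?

5:3 in 818×409: fills the height, so the image is 681.67 × 409.00.
Second fit — the Univisium 2:1 canvas into 2652×1989 spans the width: 2652.00 × 1326.00 (×3.2421 from 818×409).
So the image's width is 681.67 × 3.2421 ≈ 2210.00.

2210 px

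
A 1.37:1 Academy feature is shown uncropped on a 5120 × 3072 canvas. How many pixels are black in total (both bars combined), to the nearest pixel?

1.37:1 Academy (1.370) < 5:3 (1.667), so the feature fills the height.
The feature is 3072 × 1.370 ≈ 4208.6400 px wide.
5120 − 4208.6400 = 911.3600 px of bars.
That's 911.3600 × 3072 ≈ 2799698 black pixels.

2799698 pixels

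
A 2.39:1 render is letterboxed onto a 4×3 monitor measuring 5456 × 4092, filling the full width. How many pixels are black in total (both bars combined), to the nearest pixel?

Content height = 5456 / 2.390 ≈ 2282.8452 px.
Leftover height: 4092 − 2282.8452 = 1809.1548 px.
Across the 5456-px span: 1809.1548 × 5456 ≈ 9870749 px.

9870749 pixels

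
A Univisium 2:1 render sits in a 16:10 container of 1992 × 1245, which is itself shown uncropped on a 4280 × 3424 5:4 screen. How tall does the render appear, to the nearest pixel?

Univisium 2:1 in 1992×1245: fills the width, so the render is 1992.00 × 996.00.
Second fit — the 16:10 canvas into 4280×3424 spans the width: 4280.00 × 2675.00 (×2.1486 from 1992×1245).
Applying the same ×2.1486: 996.00 → 2140.00.

2140 px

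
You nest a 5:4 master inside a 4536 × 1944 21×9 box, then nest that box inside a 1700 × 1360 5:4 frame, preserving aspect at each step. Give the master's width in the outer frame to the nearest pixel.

911 px

First fit — 5:4 into 4536×1944 spans the height: 2430.00 × 1944.00.
The 21×9 canvas is width-limited in 1700×1360, giving 1700.00 × 728.57; scale factor 0.3748.
The master scales with it: width 2430.00 × 0.3748 ≈ 910.71.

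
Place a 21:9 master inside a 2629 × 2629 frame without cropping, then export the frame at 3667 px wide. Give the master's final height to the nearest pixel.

1572 px

Fitted into 2629×2629, the master spans the width; its height is 2629 × 9/21 ≈ 1126.71 px.
Resizing to 3667 px wide multiplies everything by 1.3948: 1126.71 → 1571.57 px.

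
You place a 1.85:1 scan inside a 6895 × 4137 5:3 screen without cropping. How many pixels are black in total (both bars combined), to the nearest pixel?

Since 1.850 > 1.667, the scan is width-limited.
Content height = 6895 / 1.850 ≈ 3727.0270 px.
4137 − 3727.0270 = 409.9730 px of bars.
Across the 6895-px span: 409.9730 × 6895 ≈ 2826764 px.

2826764 pixels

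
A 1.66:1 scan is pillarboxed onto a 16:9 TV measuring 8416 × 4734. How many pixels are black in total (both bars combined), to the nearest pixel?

2639489 pixels

1.66:1 (1.660) < 16:9 (1.778), so the scan fills the height.
The scan is 4734 × 1.660 ≈ 7858.4400 px wide.
8416 − 7858.4400 = 557.5600 px of bars.
Across the 4734-px span: 557.5600 × 4734 ≈ 2639489 px.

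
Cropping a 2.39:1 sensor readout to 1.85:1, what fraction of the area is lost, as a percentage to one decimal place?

22.6%

Going from 2.39:1 to 1.85:1 means cutting width while keeping height.
(1.850)/(2.390) ≈ 0.774 of the area survives, leaving 22.59% discarded.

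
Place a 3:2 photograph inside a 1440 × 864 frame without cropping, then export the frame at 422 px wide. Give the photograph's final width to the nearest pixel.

Fitted into 1440×864, the photograph spans the height; its width is 864 × 3/2 ≈ 1296.00 px.
Resizing to 422 px wide multiplies everything by 0.2931: 1296.00 → 379.80 px.

380 px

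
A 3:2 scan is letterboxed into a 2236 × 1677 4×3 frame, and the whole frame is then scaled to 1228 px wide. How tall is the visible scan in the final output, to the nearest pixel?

Fitted into 2236×1677, the scan spans the width; its height is 2236 × 2/3 ≈ 1490.67 px.
Scaling 2236 → 1228 is ×0.5492, so the height becomes 1490.67 × 0.5492 ≈ 818.67 px.

819 px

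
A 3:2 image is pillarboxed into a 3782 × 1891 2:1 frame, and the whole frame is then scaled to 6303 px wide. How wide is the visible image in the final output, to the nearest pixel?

Fitted into 3782×1891, the image spans the height; its width is 1891 × 3/2 ≈ 2836.50 px.
The frame scales by 6303/3782 = 1.6666; 2836.50 × 1.6666 ≈ 4727.25 px.

4727 px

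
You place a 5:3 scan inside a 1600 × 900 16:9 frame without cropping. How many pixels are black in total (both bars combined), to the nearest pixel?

90000 pixels

Since 1.667 < 1.778, the scan is height-limited.
The scan is 900 × 5/3 ≈ 1500.0000 px wide.
Leftover width: 1600 − 1500.0000 = 100.0000 px.
That's 100.0000 × 900 ≈ 90000 black pixels.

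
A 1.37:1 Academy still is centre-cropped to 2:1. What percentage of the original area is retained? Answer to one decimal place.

68.5%

2:1 is wider than 1.37:1 Academy, so the crop keeps the full width and trims the height.
Area ratio = (1.370)/(2.000) = 68.50% retained.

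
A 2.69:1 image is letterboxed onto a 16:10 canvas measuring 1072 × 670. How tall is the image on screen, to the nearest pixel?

399 px

Since 2.690 > 1.600, the image is width-limited.
The image is 1072 / 2.690 ≈ 398.51 px tall.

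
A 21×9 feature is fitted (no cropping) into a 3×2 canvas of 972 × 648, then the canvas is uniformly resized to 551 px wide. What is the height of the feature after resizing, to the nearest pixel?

236 px

In the 972×648 frame the feature fills the width: height = 972 × 9/21 ≈ 416.57 px.
The frame scales by 551/972 = 0.5669; 416.57 × 0.5669 ≈ 236.14 px.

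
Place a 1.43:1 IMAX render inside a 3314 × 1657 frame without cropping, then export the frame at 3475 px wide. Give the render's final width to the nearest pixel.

Fitted into 3314×1657, the render spans the height; its width is 1657 × 1.430 ≈ 2369.51 px.
Scaling 3314 → 3475 is ×1.0486, so the width becomes 2369.51 × 1.0486 ≈ 2484.62 px.

2485 px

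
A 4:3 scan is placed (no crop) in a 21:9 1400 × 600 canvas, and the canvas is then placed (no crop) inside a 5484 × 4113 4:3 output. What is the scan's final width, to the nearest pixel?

4:3 in 1400×600: fills the height, so the scan is 800.00 × 600.00.
21:9 in 5484×4113: fills the width, so the intermediate becomes 5484.00 × 2350.29 — a scale of ×3.9171.
So the scan's width is 800.00 × 3.9171 ≈ 3133.71.

3134 px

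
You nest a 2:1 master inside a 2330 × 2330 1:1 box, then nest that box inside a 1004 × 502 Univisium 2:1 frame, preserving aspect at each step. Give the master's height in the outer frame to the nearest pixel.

251 px

Inside the 2330×2330 canvas the master is width-limited at 2330.00 × 1165.00.
1:1 in 1004×502: fills the height, so the intermediate becomes 502.00 × 502.00 — a scale of ×0.2155.
So the master's height is 1165.00 × 0.2155 ≈ 251.00.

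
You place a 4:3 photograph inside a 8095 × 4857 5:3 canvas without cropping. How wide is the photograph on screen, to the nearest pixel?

4:3 (1.333) < 5:3 (1.667), so the photograph fills the height.
Content width = 4857 × 4/3 ≈ 6476.00 px.

6476 px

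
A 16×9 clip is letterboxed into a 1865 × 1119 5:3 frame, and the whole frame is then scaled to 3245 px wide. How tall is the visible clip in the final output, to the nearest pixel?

1825 px

At 1865×1119 the clip is width-limited, so height = 1865 × 9/16 ≈ 1049.06 px.
Scaling 1865 → 3245 is ×1.7399, so the height becomes 1049.06 × 1.7399 ≈ 1825.31 px.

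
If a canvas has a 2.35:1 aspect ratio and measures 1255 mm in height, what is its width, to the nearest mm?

2949 mm

Width = 1255 × 2.350 = 2949.25.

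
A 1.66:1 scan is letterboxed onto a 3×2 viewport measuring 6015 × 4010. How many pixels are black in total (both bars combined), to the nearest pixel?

2324834 pixels

1.66:1 (1.660) > 3×2 (1.500), so the scan fills the width.
That makes the image 3623.4940 px tall (6015 / 1.660).
Leftover height: 4010 − 3623.4940 = 386.5060 px.
That's 386.5060 × 6015 ≈ 2324834 black pixels.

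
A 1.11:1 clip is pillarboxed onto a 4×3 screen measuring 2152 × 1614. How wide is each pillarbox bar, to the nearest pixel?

1.11:1 is narrower than 4×3, so it spans the full height.
That makes the image 1791.54 px wide (1614 × 1.110).
Black = 2152 − 1791.54 = 360.46 px, or 180.23 per bar.

180 px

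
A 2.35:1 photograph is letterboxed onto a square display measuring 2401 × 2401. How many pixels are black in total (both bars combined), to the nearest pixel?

3311694 pixels

2.35:1 is wider than square, so it spans the full width.
That makes the image 1021.7021 px tall (2401 / 2.350).
2401 − 1021.7021 = 1379.2979 px of bars.
That's 1379.2979 × 2401 ≈ 3311694 black pixels.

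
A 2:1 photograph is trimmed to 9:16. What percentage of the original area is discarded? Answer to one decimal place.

Going from 2:1 to 9:16 means cutting width while keeping height.
(0.562)/(2.000) ≈ 0.281 of the area survives, leaving 71.88% discarded.

71.9%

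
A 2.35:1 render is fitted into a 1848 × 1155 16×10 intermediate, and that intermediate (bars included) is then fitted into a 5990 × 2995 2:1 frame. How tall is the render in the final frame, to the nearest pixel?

2039 px

2.35:1 in 1848×1155: fills the width, so the render is 1848.00 × 786.38.
16×10 in 5990×2995: fills the height, so the intermediate becomes 4792.00 × 2995.00 — a scale of ×2.5931.
The render scales with it: height 786.38 × 2.5931 ≈ 2039.15.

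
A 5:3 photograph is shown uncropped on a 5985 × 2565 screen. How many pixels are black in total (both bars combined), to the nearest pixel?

4386150 pixels

5:3 is narrower than 21:9, so it spans the full height.
Content width = 2565 × 5/3 ≈ 4275.0000 px.
Leftover width: 5985 − 4275.0000 = 1710.0000 px.
Bar area = 1710.0000 × 2565 ≈ 4386150 px.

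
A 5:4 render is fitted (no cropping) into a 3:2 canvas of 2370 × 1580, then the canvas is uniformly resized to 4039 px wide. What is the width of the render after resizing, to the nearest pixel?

3366 px

Fitted into 2370×1580, the render spans the height; its width is 1580 × 5/4 ≈ 1975.00 px.
The frame scales by 4039/2370 = 1.7042; 1975.00 × 1.7042 ≈ 3365.83 px.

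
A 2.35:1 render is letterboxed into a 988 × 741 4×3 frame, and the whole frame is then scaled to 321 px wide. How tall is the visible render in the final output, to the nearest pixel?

In the 988×741 frame the render fills the width: height = 988 / 2.350 ≈ 420.43 px.
Resizing to 321 px wide multiplies everything by 0.3249: 420.43 → 136.60 px.

137 px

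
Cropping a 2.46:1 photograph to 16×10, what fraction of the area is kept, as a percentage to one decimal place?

65.0%

The height stays; only width is cut (since 16×10 is narrower than 2.46:1).
Area ratio = (1.600)/(2.460) = 65.04% retained.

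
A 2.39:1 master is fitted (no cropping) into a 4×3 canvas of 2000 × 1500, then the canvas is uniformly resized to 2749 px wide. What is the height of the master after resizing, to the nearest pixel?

1150 px

At 2000×1500 the master is width-limited, so height = 2000 / 2.390 ≈ 836.82 px.
The frame scales by 2749/2000 = 1.3745; 836.82 × 1.3745 ≈ 1150.21 px.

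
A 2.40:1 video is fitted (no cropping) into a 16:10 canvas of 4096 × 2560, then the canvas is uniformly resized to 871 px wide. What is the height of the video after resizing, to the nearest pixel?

At 4096×2560 the video is width-limited, so height = 4096 / 2.400 ≈ 1706.67 px.
Scaling 4096 → 871 is ×0.2126, so the height becomes 1706.67 × 0.2126 ≈ 362.92 px.

363 px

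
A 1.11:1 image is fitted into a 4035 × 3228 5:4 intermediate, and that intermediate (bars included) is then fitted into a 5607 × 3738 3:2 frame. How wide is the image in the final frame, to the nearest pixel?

4149 px

Inside the 4035×3228 canvas the image is height-limited at 3583.08 × 3228.00.
5:4 in 5607×3738: fills the height, so the intermediate becomes 4672.50 × 3738.00 — a scale of ×1.1580.
Applying the same ×1.1580: 3583.08 → 4149.18.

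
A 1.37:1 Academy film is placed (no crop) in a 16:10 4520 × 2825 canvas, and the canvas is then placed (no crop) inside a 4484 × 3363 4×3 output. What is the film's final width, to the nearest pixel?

Inside the 4520×2825 canvas the film is height-limited at 3870.25 × 2825.00.
16:10 in 4484×3363: fills the width, so the intermediate becomes 4484.00 × 2802.50 — a scale of ×0.9920.
The film scales with it: width 3870.25 × 0.9920 ≈ 3839.43.

3839 px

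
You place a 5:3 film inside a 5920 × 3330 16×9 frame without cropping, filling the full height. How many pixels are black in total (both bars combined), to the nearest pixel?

1232100 pixels

Content width = 3330 × 5/3 ≈ 5550.0000 px.
5920 − 5550.0000 = 370.0000 px of bars.
Across the 3330-px span: 370.0000 × 3330 ≈ 1232100 px.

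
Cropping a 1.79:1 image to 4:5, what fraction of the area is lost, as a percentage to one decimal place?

55.3%

The height stays; only width is cut (since 4:5 is narrower than 1.79:1).
Area ratio = (0.800)/(1.790) = 44.69%; the remaining 55.31% is cropped out.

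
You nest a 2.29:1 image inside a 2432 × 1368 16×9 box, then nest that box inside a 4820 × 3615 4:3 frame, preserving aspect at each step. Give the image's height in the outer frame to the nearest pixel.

2.29:1 in 2432×1368: fills the width, so the image is 2432.00 × 1062.01.
Second fit — the 16×9 canvas into 4820×3615 spans the width: 4820.00 × 2711.25 (×1.9819 from 2432×1368).
Applying the same ×1.9819: 1062.01 → 2104.80.

2105 px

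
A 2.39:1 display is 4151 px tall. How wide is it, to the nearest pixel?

Width = 4151 × 2.390 = 9920.89.

9921 px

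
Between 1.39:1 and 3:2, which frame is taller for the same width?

1.39:1

1.39 and 3:2 = 1.5; 1.5 > 1.39. The smaller width-to-height ratio is the taller frame.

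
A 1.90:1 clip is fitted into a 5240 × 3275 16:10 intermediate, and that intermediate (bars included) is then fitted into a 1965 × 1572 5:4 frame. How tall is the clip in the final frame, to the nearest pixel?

1034 px

First fit — 1.90:1 into 5240×3275 spans the width: 5240.00 × 2757.89.
Second fit — the 16:10 canvas into 1965×1572 spans the width: 1965.00 × 1228.12 (×0.3750 from 5240×3275).
So the clip's height is 2757.89 × 0.3750 ≈ 1034.21.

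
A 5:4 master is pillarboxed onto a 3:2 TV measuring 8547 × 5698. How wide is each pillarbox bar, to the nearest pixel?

712 px

5:4 (1.250) < 3:2 (1.500), so the master fills the height.
The master is 5698 × 5/4 ≈ 7122.50 px wide.
8547 − 7122.50 = 1424.50 px of bars (712.25 each).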